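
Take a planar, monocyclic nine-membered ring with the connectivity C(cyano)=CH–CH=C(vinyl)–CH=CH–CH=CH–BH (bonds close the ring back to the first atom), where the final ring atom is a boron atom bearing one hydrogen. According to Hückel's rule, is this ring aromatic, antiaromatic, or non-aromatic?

Antiaromatic

The p orbitals form a continuous loop: each doubly-bonded ring atom is sp² with one p-orbital electron; the boron has an empty p orbital. The ring is fully conjugated.
π-electron count: 4 × 2 = 8 from the double-bond units + 0 from the BH atom = 8.
A 4n π count (8, n = 2) in a planar conjugated ring means antiaromatic.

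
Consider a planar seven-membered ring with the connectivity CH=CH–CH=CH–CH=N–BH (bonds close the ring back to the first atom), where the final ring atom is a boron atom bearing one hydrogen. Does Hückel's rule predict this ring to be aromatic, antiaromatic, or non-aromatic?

Aromatic

Check conjugation: the double-bond atoms are sp², each contributing one p electron; each =N– nitrogen is pyridine-type (lone pair in the sp² plane, one electron in the p orbital); the boron has an empty p orbital — every position has a p orbital, so the cyclic π system is continuous.
Adding the contributions, 3 × 2 = 6 from the double-bond units + 0 from the BH atom = 6.
Since 6 = 4·1 + 2, the ring meets the 4n+2 criterion.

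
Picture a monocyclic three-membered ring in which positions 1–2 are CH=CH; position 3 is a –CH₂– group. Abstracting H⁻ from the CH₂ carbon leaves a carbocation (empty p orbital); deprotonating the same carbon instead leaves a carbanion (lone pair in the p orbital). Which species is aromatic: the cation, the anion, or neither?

In both ions every ring atom is sp² and contributes a p orbital, so both rings are fully conjugated.
Cation: 1 × 2 + 0 = 2 π electrons → 4(0)+2, aromatic.
Anion: 1 × 2 + 2 = 4 π electrons → 4(1), antiaromatic.

The cation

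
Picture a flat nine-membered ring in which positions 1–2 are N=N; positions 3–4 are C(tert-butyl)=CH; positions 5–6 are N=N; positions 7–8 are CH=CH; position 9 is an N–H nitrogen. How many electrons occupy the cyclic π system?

10

Every ring atom contributes a p orbital perpendicular to the ring (every atom in a ring double bond is sp² and brings one electron to the p orbital; each =N– nitrogen is pyridine-type (lone pair in the sp² plane, one electron in the p orbital); the pyrrole-type nitrogen donates its lone pair from the p orbital), so the π system is cyclic and fully conjugated.
Tallying contributions gives 4 × 2 = 8 from the double-bond units + 2 from the NH atom = 10.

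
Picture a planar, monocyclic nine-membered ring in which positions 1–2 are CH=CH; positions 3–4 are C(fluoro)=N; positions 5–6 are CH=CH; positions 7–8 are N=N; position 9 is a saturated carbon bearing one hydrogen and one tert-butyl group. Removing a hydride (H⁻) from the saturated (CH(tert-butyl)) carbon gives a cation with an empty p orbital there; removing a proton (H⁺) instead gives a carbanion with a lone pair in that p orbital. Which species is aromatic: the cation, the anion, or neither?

The anion

In either ion the ring is fully conjugated: every atom, including the new sp² carbon, supplies a p orbital.
Cation: 4 × 2 + 0 = 8 π electrons → 4(2), antiaromatic.
Anion: 4 × 2 + 2 = 10 π electrons → 4(2)+2, aromatic.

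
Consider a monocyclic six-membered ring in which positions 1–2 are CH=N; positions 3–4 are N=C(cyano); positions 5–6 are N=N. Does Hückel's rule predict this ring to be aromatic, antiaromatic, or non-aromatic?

All ring atoms are sp² and supply a p orbital to the ring (each doubly-bonded ring atom is sp² with one p-orbital electron; each sp² =N– keeps its lone pair in-plane and puts one electron into the π system); the conjugation is uninterrupted.
Counting π electrons: 3 × 2 = 6 from the 3 double-bond units.
That gives a 4n+2 count (6, n = 1).

Aromatic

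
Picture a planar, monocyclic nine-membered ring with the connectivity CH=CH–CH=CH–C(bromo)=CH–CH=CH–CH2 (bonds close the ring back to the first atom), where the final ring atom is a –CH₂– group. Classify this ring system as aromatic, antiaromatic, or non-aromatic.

The CH2 position has four σ bonds — the tetrahedral CH₂ carbon is sp³ and has no p orbital in the ring π system — so the cyclic conjugation is interrupted.
Without a continuous loop of overlapping p orbitals the Hückel electron count never comes into play.

Non-aromatic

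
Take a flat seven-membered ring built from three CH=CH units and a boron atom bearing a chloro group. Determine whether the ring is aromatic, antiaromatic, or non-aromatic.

Aromatic

Check conjugation: the double-bond atoms are sp², each contributing one p electron; the boron has an empty p orbital — every position has a p orbital, so the cyclic π system is continuous.
Counting π electrons: 3 × 2 = 6 from the double-bond units + 0 from the B(chloro) atom = 6.
Since 6 = 4·1 + 2, the ring meets the 4n+2 criterion.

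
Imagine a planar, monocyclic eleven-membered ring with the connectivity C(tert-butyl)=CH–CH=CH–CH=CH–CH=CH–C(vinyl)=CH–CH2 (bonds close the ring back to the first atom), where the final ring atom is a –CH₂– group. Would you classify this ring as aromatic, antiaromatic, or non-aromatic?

Non-aromatic

The CH2 position has four σ bonds — the tetrahedral CH₂ carbon is sp³ and has no p orbital in the ring π system — so the cyclic conjugation is interrupted.
Broken conjugation rules out both aromaticity and antiaromaticity.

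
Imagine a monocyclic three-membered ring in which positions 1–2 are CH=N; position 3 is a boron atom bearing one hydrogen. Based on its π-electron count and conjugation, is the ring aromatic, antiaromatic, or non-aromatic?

The p orbitals form a continuous loop: the double-bond atoms are sp², each contributing one p electron; each =N– nitrogen is pyridine-type (lone pair in the sp² plane, one electron in the p orbital); the boron has an empty p orbital. The ring is fully conjugated.
Counting π electrons: 1 × 2 = 2 from the double-bond unit + 0 from the BH atom = 2.
Since 2 = 4·0 + 2, the ring meets the 4n+2 criterion.

Aromatic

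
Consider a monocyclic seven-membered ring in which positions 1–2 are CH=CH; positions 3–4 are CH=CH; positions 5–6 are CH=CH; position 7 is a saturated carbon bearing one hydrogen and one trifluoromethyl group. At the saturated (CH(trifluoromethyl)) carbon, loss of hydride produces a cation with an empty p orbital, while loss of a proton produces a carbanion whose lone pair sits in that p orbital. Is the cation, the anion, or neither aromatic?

The cation

Both ions have a continuous loop of p orbitals — each ring atom is sp².
Cation: 3 × 2 + 0 = 6 π electrons → 4(1)+2, aromatic.
Anion: 3 × 2 + 2 = 8 π electrons → 4(2), antiaromatic.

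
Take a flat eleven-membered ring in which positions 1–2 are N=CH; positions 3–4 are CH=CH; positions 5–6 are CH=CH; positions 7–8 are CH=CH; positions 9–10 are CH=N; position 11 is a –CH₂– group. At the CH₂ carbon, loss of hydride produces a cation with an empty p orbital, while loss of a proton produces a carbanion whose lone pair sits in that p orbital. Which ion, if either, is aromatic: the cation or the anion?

The cation

Both ions have a continuous loop of p orbitals — each ring atom is sp².
Cation: 5 × 2 + 0 = 10 π electrons → 4(2)+2, aromatic.
Anion: 5 × 2 + 2 = 12 π electrons → 4(3), antiaromatic.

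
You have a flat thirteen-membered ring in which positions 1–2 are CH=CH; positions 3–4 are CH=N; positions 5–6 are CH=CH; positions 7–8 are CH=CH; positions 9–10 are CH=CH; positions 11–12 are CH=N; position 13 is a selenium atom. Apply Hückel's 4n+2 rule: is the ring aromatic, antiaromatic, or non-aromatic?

Aromatic

All ring atoms are sp² and supply a p orbital to the ring (the double-bond atoms are sp², each contributing one p electron; each =N– nitrogen is pyridine-type (lone pair in the sp² plane, one electron in the p orbital); the selenium donates one lone pair from its p orbital); the conjugation is uninterrupted.
Counting π electrons: 6 × 2 = 12 from the double-bond units + 2 from the Se atom = 14.
Since 14 = 4·3 + 2, the ring meets the 4n+2 criterion.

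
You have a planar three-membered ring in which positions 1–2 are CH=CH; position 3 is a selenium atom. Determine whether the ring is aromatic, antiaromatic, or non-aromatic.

Antiaromatic

All ring atoms are sp² and supply a p orbital to the ring (each doubly-bonded ring atom is sp² with one p-orbital electron; the selenium donates one lone pair from its p orbital); the conjugation is uninterrupted.
Adding the contributions, 1 × 2 = 2 from the double-bond unit + 2 from the Se atom = 4.
A 4n π count (4, n = 1) in a planar conjugated ring means antiaromatic.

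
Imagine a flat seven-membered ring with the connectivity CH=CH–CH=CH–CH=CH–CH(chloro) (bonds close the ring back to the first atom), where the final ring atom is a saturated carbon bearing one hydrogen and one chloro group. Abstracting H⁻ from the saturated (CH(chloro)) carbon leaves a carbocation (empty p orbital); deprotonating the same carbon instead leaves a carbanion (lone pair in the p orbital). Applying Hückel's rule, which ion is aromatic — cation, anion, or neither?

Once that carbon is sp², every ring atom has a p orbital and both ions are fully conjugated.
Cation: 3 × 2 + 0 = 6 π electrons → 4(1)+2, aromatic.
Anion: 3 × 2 + 2 = 8 π electrons → 4(2), antiaromatic.

The cation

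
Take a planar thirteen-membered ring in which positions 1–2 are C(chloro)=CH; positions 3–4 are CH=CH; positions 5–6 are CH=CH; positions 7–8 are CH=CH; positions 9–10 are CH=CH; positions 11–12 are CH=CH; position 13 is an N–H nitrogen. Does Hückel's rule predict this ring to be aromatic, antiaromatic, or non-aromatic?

All ring atoms are sp² and supply a p orbital to the ring (each doubly-bonded ring atom is sp² with one p-orbital electron; the pyrrole-type nitrogen donates its lone pair from the p orbital); the conjugation is uninterrupted.
π-electron count: 6 × 2 = 12 from the double-bond units + 2 from the NH atom = 14.
With 14 π electrons (n = 3), the Hückel 4n+2 condition holds.

Aromatic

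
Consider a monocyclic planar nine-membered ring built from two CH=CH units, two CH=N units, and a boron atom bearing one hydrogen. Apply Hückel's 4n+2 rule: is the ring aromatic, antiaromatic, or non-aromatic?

All ring atoms are sp² and supply a p orbital to the ring (each doubly-bonded ring atom is sp² with one p-orbital electron; the doubly-bonded nitrogens are pyridine-type — their lone pairs lie in the ring plane, leaving one electron in the p orbital; the boron has an empty p orbital); the conjugation is uninterrupted.
Tallying contributions gives 4 × 2 = 8 from the double-bond units + 0 from the BH atom = 8.
8 is a 4n count (n = 2), so the planar conjugated ring is antiaromatic.

Antiaromatic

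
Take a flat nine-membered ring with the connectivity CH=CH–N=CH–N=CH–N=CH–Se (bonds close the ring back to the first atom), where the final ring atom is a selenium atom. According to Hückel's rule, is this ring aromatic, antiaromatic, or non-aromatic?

Aromatic

All ring atoms are sp² and supply a p orbital to the ring (each doubly-bonded ring atom is sp² with one p-orbital electron; each sp² =N– keeps its lone pair in-plane and puts one electron into the π system; the selenium donates one lone pair from its p orbital); the conjugation is uninterrupted.
Adding the contributions, 4 × 2 = 8 from the double-bond units + 2 from the Se atom = 10.
Since 10 = 4·2 + 2, the ring meets the 4n+2 criterion.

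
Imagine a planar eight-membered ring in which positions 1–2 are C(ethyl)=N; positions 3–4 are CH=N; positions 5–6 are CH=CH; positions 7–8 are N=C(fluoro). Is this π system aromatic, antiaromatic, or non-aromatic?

Antiaromatic

The p orbitals form a continuous loop: each doubly-bonded ring atom is sp² with one p-orbital electron; the doubly-bonded nitrogens are pyridine-type — their lone pairs lie in the ring plane, leaving one electron in the p orbital. The ring is fully conjugated.
Tallying contributions gives 4 × 2 = 8 from the 4 double-bond units.
With 8 = 4·2 π electrons, Hückel's rule classifies the planar ring as antiaromatic.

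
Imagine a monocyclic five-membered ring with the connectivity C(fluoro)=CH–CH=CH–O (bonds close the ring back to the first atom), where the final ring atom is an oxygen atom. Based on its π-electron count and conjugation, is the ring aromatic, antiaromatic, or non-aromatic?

Aromatic

All ring atoms are sp² and supply a p orbital to the ring (the double-bond atoms are sp², each contributing one p electron; the oxygen donates one lone pair from its p orbital); the conjugation is uninterrupted.
Adding the contributions, 2 × 2 = 4 from the double-bond units + 2 from the O atom = 6.
With 6 π electrons (n = 1), the Hückel 4n+2 condition holds.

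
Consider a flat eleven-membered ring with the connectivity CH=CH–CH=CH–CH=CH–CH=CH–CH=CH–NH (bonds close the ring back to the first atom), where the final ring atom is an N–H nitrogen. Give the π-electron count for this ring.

12

Every ring atom contributes a p orbital perpendicular to the ring (every atom in a ring double bond is sp² and brings one electron to the p orbital; the pyrrole-type nitrogen donates its lone pair from the p orbital), so the π system is cyclic and fully conjugated.
π-electron count: 5 × 2 = 10 from the double-bond units + 2 from the NH atom = 12.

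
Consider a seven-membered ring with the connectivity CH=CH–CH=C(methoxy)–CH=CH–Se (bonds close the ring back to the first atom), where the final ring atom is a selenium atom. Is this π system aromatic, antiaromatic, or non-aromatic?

The p orbitals form a continuous loop: every atom in a ring double bond is sp² and brings one electron to the p orbital; the selenium donates one lone pair from its p orbital. The ring is fully conjugated.
Counting π electrons: 3 × 2 = 6 from the double-bond units + 2 from the Se atom = 8.
A 4n π count (8, n = 2) in a planar conjugated ring means antiaromatic.

Antiaromatic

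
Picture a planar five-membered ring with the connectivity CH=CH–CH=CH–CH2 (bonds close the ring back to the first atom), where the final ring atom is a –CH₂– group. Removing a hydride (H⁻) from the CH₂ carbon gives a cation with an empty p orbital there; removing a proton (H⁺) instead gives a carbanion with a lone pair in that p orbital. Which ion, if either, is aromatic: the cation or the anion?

The anion

Once that carbon is sp², every ring atom has a p orbital and both ions are fully conjugated.
Cation: 2 × 2 + 0 = 4 π electrons → 4(1), antiaromatic.
Anion: 2 × 2 + 2 = 6 π electrons → 4(1)+2, aromatic.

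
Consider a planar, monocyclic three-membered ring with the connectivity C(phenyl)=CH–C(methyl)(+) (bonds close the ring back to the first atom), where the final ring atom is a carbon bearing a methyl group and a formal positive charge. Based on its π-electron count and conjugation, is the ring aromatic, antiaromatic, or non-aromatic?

Aromatic

The p orbitals form a continuous loop: each doubly-bonded ring atom is sp² with one p-orbital electron; the carbocation has an empty p orbital. The ring is fully conjugated.
Counting π electrons: 1 × 2 = 2 from the double-bond unit + 0 from the C(methyl)(+) atom = 2.
Since 2 = 4·0 + 2, the ring meets the 4n+2 criterion.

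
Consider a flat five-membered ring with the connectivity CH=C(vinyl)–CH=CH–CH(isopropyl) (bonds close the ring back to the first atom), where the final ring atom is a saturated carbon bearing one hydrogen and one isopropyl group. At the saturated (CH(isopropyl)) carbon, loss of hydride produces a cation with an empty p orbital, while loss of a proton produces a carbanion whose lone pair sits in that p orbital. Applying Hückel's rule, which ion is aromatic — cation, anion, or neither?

In either ion the ring is fully conjugated: every atom, including the new sp² carbon, supplies a p orbital.
Cation: 2 × 2 + 0 = 4 π electrons → 4(1), antiaromatic.
Anion: 2 × 2 + 2 = 6 π electrons → 4(1)+2, aromatic.

The anion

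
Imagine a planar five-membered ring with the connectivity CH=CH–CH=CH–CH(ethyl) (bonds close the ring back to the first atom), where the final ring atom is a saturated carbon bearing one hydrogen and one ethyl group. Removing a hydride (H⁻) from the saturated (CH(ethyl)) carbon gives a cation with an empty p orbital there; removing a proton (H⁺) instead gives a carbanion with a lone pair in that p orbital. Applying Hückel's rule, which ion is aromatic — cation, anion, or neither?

In either ion the ring is fully conjugated: every atom, including the new sp² carbon, supplies a p orbital.
Cation: 2 × 2 + 0 = 4 π electrons → 4(1), antiaromatic.
Anion: 2 × 2 + 2 = 6 π electrons → 4(1)+2, aromatic.

The anion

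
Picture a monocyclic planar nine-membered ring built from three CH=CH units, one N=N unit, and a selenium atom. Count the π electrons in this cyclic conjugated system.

10

The p orbitals form a continuous loop: every atom in a ring double bond is sp² and brings one electron to the p orbital; each =N– nitrogen is pyridine-type (lone pair in the sp² plane, one electron in the p orbital); the selenium donates one lone pair from its p orbital. The ring is fully conjugated.
Adding the contributions, 4 × 2 = 8 from the double-bond units + 2 from the Se atom = 10.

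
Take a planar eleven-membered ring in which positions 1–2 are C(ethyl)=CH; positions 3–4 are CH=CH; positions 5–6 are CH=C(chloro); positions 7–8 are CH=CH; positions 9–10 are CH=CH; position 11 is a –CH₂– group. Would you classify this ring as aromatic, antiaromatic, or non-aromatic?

The CH2 position has four σ bonds — the tetrahedral CH₂ carbon is sp³ and has no p orbital in the ring π system — so the cyclic conjugation is interrupted.
A ring that is not fully conjugated cannot be aromatic or antiaromatic regardless of its π-electron count.

Non-aromatic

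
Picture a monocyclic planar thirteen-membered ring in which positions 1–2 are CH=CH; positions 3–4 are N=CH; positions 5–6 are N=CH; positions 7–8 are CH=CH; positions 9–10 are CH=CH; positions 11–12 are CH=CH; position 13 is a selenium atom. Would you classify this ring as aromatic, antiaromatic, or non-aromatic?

All ring atoms are sp² and supply a p orbital to the ring (each doubly-bonded ring atom is sp² with one p-orbital electron; each =N– nitrogen is pyridine-type (lone pair in the sp² plane, one electron in the p orbital); the selenium donates one lone pair from its p orbital); the conjugation is uninterrupted.
Adding the contributions, 6 × 2 = 12 from the double-bond units + 2 from the Se atom = 14.
With 14 π electrons (n = 3), the Hückel 4n+2 condition holds.

Aromatic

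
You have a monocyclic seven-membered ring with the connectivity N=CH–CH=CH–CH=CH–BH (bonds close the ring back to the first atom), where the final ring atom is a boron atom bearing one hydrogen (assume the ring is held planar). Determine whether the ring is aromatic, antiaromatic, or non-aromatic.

Aromatic

The p orbitals form a continuous loop: every atom in a ring double bond is sp² and brings one electron to the p orbital; each sp² =N– keeps its lone pair in-plane and puts one electron into the π system; the boron has an empty p orbital. The ring is fully conjugated.
Adding the contributions, 3 × 2 = 6 from the double-bond units + 0 from the BH atom = 6.
Since 6 = 4·1 + 2, the ring meets the 4n+2 criterion.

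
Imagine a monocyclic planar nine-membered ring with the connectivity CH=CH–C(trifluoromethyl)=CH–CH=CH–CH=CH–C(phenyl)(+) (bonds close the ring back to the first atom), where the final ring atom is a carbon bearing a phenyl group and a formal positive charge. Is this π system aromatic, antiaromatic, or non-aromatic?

Antiaromatic

The p orbitals form a continuous loop: each doubly-bonded ring atom is sp² with one p-orbital electron; the carbocation has an empty p orbital. The ring is fully conjugated.
Tallying contributions gives 4 × 2 = 8 from the double-bond units + 0 from the C(phenyl)(+) atom = 8.
A 4n π count (8, n = 2) in a planar conjugated ring means antiaromatic.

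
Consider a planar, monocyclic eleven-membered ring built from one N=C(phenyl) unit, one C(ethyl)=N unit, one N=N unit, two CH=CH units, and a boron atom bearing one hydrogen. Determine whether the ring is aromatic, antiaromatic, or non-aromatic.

Aromatic

Every ring atom contributes a p orbital perpendicular to the ring (each doubly-bonded ring atom is sp² with one p-orbital electron; the doubly-bonded nitrogens are pyridine-type — their lone pairs lie in the ring plane, leaving one electron in the p orbital; the boron has an empty p orbital), so the π system is cyclic and fully conjugated.
Tallying contributions gives 5 × 2 = 10 from the double-bond units + 0 from the BH atom = 10.
Since 10 = 4·2 + 2, the ring meets the 4n+2 criterion.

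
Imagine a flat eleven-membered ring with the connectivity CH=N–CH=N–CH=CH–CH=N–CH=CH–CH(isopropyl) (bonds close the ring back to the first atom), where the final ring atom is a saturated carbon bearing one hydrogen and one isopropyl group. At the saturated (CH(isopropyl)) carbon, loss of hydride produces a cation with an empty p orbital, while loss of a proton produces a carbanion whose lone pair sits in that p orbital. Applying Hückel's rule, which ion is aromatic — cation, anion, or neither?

Once that carbon is sp², every ring atom has a p orbital and both ions are fully conjugated.
Cation: 5 × 2 + 0 = 10 π electrons → 4(2)+2, aromatic.
Anion: 5 × 2 + 2 = 12 π electrons → 4(3), antiaromatic.

The cation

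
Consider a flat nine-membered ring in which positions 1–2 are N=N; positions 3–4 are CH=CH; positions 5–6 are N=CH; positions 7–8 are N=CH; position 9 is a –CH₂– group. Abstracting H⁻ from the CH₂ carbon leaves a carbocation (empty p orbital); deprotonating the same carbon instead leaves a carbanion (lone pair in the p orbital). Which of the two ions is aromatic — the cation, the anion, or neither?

Both ions have a continuous loop of p orbitals — each ring atom is sp².
Cation: 4 × 2 + 0 = 8 π electrons → 4(2), antiaromatic.
Anion: 4 × 2 + 2 = 10 π electrons → 4(2)+2, aromatic.

The anion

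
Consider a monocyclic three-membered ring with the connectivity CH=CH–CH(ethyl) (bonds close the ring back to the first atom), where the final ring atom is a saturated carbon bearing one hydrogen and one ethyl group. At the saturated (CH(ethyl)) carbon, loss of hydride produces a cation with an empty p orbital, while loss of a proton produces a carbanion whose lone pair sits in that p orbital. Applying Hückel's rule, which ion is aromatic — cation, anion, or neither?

In either ion the ring is fully conjugated: every atom, including the new sp² carbon, supplies a p orbital.
Cation: 1 × 2 + 0 = 2 π electrons → 4(0)+2, aromatic.
Anion: 1 × 2 + 2 = 4 π electrons → 4(1), antiaromatic.

The cation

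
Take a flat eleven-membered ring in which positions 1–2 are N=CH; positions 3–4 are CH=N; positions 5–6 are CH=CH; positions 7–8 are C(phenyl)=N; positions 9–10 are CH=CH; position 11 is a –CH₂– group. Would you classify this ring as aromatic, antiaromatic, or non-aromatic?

Non-aromatic

The CH2 position has four σ bonds — the tetrahedral CH₂ carbon is sp³ and has no p orbital in the ring π system — so the cyclic conjugation is interrupted.
Broken conjugation rules out both aromaticity and antiaromaticity.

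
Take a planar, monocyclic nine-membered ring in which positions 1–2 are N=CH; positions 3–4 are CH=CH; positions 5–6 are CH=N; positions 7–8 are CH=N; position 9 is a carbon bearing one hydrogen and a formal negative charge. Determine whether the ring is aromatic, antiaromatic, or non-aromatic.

Check conjugation: every atom in a ring double bond is sp² and brings one electron to the p orbital; each =N– nitrogen is pyridine-type (lone pair in the sp² plane, one electron in the p orbital); the carbanion's lone pair occupies the p orbital — every position has a p orbital, so the cyclic π system is continuous.
π-electron count: 4 × 2 = 8 from the double-bond units + 2 from the CH(-) atom = 10.
10 = 4(2) + 2, which satisfies Hückel's 4n+2 rule.

Aromatic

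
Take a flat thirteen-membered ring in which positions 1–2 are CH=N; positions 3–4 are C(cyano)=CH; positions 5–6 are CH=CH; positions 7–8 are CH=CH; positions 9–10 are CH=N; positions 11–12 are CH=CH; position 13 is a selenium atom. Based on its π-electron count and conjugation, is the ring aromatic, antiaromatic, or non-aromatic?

Aromatic

All ring atoms are sp² and supply a p orbital to the ring (the double-bond atoms are sp², each contributing one p electron; each =N– nitrogen is pyridine-type (lone pair in the sp² plane, one electron in the p orbital); the selenium donates one lone pair from its p orbital); the conjugation is uninterrupted.
Adding the contributions, 6 × 2 = 12 from the double-bond units + 2 from the Se atom = 14.
With 14 π electrons (n = 3), the Hückel 4n+2 condition holds.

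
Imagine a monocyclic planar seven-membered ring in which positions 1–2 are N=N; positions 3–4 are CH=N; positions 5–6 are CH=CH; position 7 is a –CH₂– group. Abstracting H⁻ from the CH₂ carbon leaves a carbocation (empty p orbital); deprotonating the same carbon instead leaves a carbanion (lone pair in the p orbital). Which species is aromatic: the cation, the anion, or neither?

In both ions every ring atom is sp² and contributes a p orbital, so both rings are fully conjugated.
Cation: 3 × 2 + 0 = 6 π electrons → 4(1)+2, aromatic.
Anion: 3 × 2 + 2 = 8 π electrons → 4(2), antiaromatic.

The cation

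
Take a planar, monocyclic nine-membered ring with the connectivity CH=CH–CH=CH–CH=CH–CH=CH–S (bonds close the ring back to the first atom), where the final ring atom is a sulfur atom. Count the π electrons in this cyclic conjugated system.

Every ring atom contributes a p orbital perpendicular to the ring (every atom in a ring double bond is sp² and brings one electron to the p orbital; the sulfur donates one lone pair from its p orbital), so the π system is cyclic and fully conjugated.
Adding the contributions, 4 × 2 = 8 from the double-bond units + 2 from the S atom = 10.

10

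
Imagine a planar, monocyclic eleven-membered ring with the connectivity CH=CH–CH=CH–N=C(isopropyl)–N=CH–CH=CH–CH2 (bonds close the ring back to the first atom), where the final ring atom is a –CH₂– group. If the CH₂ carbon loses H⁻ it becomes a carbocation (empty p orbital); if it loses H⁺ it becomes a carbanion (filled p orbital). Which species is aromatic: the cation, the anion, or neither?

The cation

In both ions every ring atom is sp² and contributes a p orbital, so both rings are fully conjugated.
Cation: 5 × 2 + 0 = 10 π electrons → 4(2)+2, aromatic.
Anion: 5 × 2 + 2 = 12 π electrons → 4(3), antiaromatic.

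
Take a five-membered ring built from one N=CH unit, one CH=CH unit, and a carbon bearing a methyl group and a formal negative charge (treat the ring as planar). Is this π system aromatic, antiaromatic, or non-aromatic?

Check conjugation: every atom in a ring double bond is sp² and brings one electron to the p orbital; the doubly-bonded nitrogens are pyridine-type — their lone pairs lie in the ring plane, leaving one electron in the p orbital; the carbanion's lone pair occupies the p orbital — every position has a p orbital, so the cyclic π system is continuous.
Adding the contributions, 2 × 2 = 4 from the double-bond units + 2 from the C(methyl)(-) atom = 6.
That gives a 4n+2 count (6, n = 1).

Aromatic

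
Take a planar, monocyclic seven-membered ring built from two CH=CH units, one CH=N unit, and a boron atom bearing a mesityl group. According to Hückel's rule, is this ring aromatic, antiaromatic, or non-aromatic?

Aromatic

Check conjugation: each doubly-bonded ring atom is sp² with one p-orbital electron; each sp² =N– keeps its lone pair in-plane and puts one electron into the π system; the boron has an empty p orbital — every position has a p orbital, so the cyclic π system is continuous.
Adding the contributions, 3 × 2 = 6 from the double-bond units + 0 from the B(mesityl) atom = 6.
Since 6 = 4·1 + 2, the ring meets the 4n+2 criterion.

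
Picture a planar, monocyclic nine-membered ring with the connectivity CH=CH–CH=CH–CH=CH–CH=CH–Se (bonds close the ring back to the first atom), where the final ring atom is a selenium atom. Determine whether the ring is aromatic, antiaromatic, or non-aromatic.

Aromatic

All ring atoms are sp² and supply a p orbital to the ring (every atom in a ring double bond is sp² and brings one electron to the p orbital; the selenium donates one lone pair from its p orbital); the conjugation is uninterrupted.
Counting π electrons: 4 × 2 = 8 from the double-bond units + 2 from the Se atom = 10.
10 = 4(2) + 2, which satisfies Hückel's 4n+2 rule.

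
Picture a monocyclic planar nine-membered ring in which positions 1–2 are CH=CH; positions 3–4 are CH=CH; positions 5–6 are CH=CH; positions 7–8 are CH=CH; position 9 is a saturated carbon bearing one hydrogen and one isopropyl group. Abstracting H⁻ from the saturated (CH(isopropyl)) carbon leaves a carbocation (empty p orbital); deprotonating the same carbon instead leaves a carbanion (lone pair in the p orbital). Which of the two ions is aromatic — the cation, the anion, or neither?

Both ions have a continuous loop of p orbitals — each ring atom is sp².
Cation: 4 × 2 + 0 = 8 π electrons → 4(2), antiaromatic.
Anion: 4 × 2 + 2 = 10 π electrons → 4(2)+2, aromatic.

The anion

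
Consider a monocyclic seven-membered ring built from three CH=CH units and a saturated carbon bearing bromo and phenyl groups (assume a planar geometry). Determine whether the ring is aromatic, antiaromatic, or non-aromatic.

Non-aromatic

The C(bromo)(phenyl) carbon is saturated: that saturated carbon is sp³ and has no p orbital in the ring π system. Conjugation is not continuous around the ring.
Without a continuous loop of overlapping p orbitals the Hückel electron count never comes into play.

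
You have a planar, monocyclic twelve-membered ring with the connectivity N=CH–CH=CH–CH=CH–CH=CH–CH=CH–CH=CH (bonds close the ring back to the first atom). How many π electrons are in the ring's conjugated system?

All ring atoms are sp² and supply a p orbital to the ring (each doubly-bonded ring atom is sp² with one p-orbital electron; each =N– nitrogen is pyridine-type (lone pair in the sp² plane, one electron in the p orbital)); the conjugation is uninterrupted.
π-electron count: 6 × 2 = 12 from the 6 double-bond units.

12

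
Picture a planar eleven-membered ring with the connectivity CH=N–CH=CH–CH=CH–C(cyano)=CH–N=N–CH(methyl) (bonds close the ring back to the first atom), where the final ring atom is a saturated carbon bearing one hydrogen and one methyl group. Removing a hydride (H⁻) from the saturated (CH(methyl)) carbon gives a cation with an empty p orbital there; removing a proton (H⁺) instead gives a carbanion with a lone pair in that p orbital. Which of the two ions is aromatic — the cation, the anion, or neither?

The cation

Once that carbon is sp², every ring atom has a p orbital and both ions are fully conjugated.
Cation: 5 × 2 + 0 = 10 π electrons → 4(2)+2, aromatic.
Anion: 5 × 2 + 2 = 12 π electrons → 4(3), antiaromatic.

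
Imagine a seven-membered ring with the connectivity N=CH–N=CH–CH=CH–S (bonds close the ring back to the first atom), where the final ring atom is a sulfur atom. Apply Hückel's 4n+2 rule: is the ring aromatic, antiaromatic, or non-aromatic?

Antiaromatic

The p orbitals form a continuous loop: each doubly-bonded ring atom is sp² with one p-orbital electron; each =N– nitrogen is pyridine-type (lone pair in the sp² plane, one electron in the p orbital); the sulfur donates one lone pair from its p orbital. The ring is fully conjugated.
Tallying contributions gives 3 × 2 = 6 from the double-bond units + 2 from the S atom = 8.
With 8 = 4·2 π electrons, Hückel's rule classifies the planar ring as antiaromatic.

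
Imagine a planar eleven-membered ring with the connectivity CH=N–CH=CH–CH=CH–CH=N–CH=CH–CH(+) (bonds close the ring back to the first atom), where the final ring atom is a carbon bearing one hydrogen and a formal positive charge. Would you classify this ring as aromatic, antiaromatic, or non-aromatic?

The p orbitals form a continuous loop: each doubly-bonded ring atom is sp² with one p-orbital electron; each sp² =N– keeps its lone pair in-plane and puts one electron into the π system; the carbocation has an empty p orbital. The ring is fully conjugated.
π-electron count: 5 × 2 = 10 from the double-bond units + 0 from the CH(+) atom = 10.
That gives a 4n+2 count (10, n = 2).

Aromatic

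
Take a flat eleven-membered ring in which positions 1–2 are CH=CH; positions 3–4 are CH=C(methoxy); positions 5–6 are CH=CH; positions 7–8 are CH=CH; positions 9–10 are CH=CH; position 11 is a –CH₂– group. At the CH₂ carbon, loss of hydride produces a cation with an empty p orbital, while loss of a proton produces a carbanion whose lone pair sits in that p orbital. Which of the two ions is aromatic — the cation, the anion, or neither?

The cation

In both ions every ring atom is sp² and contributes a p orbital, so both rings are fully conjugated.
Cation: 5 × 2 + 0 = 10 π electrons → 4(2)+2, aromatic.
Anion: 5 × 2 + 2 = 12 π electrons → 4(3), antiaromatic.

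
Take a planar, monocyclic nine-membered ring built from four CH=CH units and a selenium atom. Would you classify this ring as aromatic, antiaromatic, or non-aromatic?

All ring atoms are sp² and supply a p orbital to the ring (every atom in a ring double bond is sp² and brings one electron to the p orbital; the selenium donates one lone pair from its p orbital); the conjugation is uninterrupted.
Adding the contributions, 4 × 2 = 8 from the double-bond units + 2 from the Se atom = 10.
That gives a 4n+2 count (10, n = 2).

Aromatic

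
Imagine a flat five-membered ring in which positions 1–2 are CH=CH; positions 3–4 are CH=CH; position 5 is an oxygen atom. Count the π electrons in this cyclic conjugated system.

Check conjugation: the double-bond atoms are sp², each contributing one p electron; the oxygen donates one lone pair from its p orbital — every position has a p orbital, so the cyclic π system is continuous.
Tallying contributions gives 2 × 2 = 4 from the double-bond units + 2 from the O atom = 6.
(The species described is furan.)

6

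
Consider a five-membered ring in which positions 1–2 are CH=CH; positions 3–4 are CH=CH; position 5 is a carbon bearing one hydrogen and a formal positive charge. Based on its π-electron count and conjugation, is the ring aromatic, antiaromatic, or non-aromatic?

The p orbitals form a continuous loop: every atom in a ring double bond is sp² and brings one electron to the p orbital; the carbocation has an empty p orbital. The ring is fully conjugated.
π-electron count: 2 × 2 = 4 from the double-bond units + 0 from the CH(+) atom = 4.
4 is a 4n count (n = 1), so the planar conjugated ring is antiaromatic.

Antiaromatic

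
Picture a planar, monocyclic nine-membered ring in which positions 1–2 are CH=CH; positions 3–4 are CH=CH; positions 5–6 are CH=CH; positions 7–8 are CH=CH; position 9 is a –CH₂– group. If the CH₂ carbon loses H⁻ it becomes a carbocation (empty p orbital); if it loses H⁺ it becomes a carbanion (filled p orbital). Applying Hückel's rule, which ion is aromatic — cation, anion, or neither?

The anion

Once that carbon is sp², every ring atom has a p orbital and both ions are fully conjugated.
Cation: 4 × 2 + 0 = 8 π electrons → 4(2), antiaromatic.
Anion: 4 × 2 + 2 = 10 π electrons → 4(2)+2, aromatic.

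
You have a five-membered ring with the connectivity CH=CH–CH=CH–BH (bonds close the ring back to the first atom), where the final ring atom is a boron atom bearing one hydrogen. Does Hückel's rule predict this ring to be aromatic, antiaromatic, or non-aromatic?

Antiaromatic

Every ring atom contributes a p orbital perpendicular to the ring (each doubly-bonded ring atom is sp² with one p-orbital electron; the boron has an empty p orbital), so the π system is cyclic and fully conjugated.
Adding the contributions, 2 × 2 = 4 from the double-bond units + 0 from the BH atom = 4.
4 is a 4n count (n = 1), so the planar conjugated ring is antiaromatic.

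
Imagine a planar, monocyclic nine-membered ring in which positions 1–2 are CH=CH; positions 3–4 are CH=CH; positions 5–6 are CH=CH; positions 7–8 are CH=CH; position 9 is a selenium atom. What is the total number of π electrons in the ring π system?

The p orbitals form a continuous loop: the double-bond atoms are sp², each contributing one p electron; the selenium donates one lone pair from its p orbital. The ring is fully conjugated.
Adding the contributions, 4 × 2 = 8 from the double-bond units + 2 from the Se atom = 10.

10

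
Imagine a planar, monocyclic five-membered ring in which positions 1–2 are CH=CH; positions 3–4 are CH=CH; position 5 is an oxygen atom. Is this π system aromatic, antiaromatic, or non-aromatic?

Check conjugation: every atom in a ring double bond is sp² and brings one electron to the p orbital; the oxygen donates one lone pair from its p orbital — every position has a p orbital, so the cyclic π system is continuous.
Adding the contributions, 2 × 2 = 4 from the double-bond units + 2 from the O atom = 6.
That gives a 4n+2 count (6, n = 1).

Aromatic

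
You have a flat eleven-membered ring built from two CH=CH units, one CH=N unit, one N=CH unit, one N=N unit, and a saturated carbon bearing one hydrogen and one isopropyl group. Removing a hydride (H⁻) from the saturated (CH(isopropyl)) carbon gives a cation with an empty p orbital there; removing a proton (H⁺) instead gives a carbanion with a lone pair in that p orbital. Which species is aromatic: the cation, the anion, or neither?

Once that carbon is sp², every ring atom has a p orbital and both ions are fully conjugated.
Cation: 5 × 2 + 0 = 10 π electrons → 4(2)+2, aromatic.
Anion: 5 × 2 + 2 = 12 π electrons → 4(3), antiaromatic.

The cation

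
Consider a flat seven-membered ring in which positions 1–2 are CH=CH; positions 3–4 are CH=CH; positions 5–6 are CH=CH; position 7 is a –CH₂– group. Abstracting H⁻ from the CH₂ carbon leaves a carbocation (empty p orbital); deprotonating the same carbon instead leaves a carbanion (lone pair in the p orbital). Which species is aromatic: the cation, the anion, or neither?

In either ion the ring is fully conjugated: every atom, including the new sp² carbon, supplies a p orbital.
Cation: 3 × 2 + 0 = 6 π electrons → 4(1)+2, aromatic.
Anion: 3 × 2 + 2 = 8 π electrons → 4(2), antiaromatic.

The cation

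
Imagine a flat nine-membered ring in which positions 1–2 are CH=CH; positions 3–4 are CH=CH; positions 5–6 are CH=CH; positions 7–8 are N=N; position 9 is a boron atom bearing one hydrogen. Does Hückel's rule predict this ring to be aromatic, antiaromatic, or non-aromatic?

The p orbitals form a continuous loop: every atom in a ring double bond is sp² and brings one electron to the p orbital; each =N– nitrogen is pyridine-type (lone pair in the sp² plane, one electron in the p orbital); the boron has an empty p orbital. The ring is fully conjugated.
Adding the contributions, 4 × 2 = 8 from the double-bond units + 0 from the BH atom = 8.
A 4n π count (8, n = 2) in a planar conjugated ring means antiaromatic.

Antiaromatic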